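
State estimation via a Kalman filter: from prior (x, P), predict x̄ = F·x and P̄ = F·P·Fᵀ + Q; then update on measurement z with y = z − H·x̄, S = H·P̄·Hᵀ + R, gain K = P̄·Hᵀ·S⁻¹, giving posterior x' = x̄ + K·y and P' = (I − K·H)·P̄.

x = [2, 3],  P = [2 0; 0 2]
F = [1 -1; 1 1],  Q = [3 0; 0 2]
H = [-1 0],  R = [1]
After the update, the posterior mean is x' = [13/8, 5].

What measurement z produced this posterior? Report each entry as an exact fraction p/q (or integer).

z = [-2]

x̄ = F·x = [-1, 5]
P̄ = F·P·Fᵀ + Q = [7 0; 0 6]
S = H·P̄·Hᵀ + R = [8]
K = P̄·Hᵀ·S⁻¹ = [-7/8; 0]
x' − x̄ = [21/8, 0] = K·y
y = (KᵀK)⁻¹·Kᵀ·(x' − x̄) = [-3]
z = y + H·x̄ = [-3] + [1] = [-2]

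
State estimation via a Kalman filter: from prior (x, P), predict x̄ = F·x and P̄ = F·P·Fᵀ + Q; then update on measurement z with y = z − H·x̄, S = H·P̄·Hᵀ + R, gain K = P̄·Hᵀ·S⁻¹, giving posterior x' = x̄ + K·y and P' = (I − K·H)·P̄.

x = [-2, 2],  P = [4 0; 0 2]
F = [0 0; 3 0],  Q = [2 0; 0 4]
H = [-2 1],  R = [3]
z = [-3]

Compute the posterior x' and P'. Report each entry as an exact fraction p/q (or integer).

x̄ = F·x = [0, -6]
P̄ = F·P·Fᵀ + Q = [2 0; 0 40]
y = z − H·x̄ = [3]
S = H·P̄·Hᵀ + R = [51]
K = P̄·Hᵀ·S⁻¹ = [-4/51; 40/51]
x' = x̄ + K·y = [-4/17, -62/17]
P' = (I − K·H)·P̄ = [86/51 160/51; 160/51 440/51]

x' = [-4/17, -62/17]
P' = [86/51 160/51; 160/51 440/51]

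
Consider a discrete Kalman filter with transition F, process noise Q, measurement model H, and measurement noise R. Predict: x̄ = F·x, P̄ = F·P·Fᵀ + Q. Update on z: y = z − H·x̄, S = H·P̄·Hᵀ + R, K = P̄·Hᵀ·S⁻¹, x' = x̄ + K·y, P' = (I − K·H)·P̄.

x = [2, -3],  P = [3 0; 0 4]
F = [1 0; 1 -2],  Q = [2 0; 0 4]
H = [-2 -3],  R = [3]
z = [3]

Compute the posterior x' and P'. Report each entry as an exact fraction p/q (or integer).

x̄ = F·x = [2, 8]
P̄ = F·P·Fᵀ + Q = [5 3; 3 23]
y = z − H·x̄ = [31]
S = H·P̄·Hᵀ + R = [266]
K = P̄·Hᵀ·S⁻¹ = [-1/14; -75/266]
x' = x̄ + K·y = [-3/14, -197/266]
P' = (I − K·H)·P̄ = [51/14 -33/14; -33/14 493/266]

x' = [-3/14, -197/266]
P' = [51/14 -33/14; -33/14 493/266]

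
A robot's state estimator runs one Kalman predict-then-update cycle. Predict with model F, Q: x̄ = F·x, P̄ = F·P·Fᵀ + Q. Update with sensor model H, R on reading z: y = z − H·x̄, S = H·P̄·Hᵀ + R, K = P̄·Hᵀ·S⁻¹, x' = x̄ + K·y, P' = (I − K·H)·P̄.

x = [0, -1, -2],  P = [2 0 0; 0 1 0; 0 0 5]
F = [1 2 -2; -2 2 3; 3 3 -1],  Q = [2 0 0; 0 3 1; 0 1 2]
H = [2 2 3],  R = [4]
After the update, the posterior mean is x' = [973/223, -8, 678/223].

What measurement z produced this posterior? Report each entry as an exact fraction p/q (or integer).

x̄ = F·x = [2, -8, -1]
P̄ = F·P·Fᵀ + Q = [28 -30 22; -30 60 -20; 22 -20 34]
S = H·P̄·Hᵀ + R = [446]
K = P̄·Hᵀ·S⁻¹ = [31/223; 0; 53/223]
x' − x̄ = [527/223, 0, 901/223] = K·y
y = (KᵀK)⁻¹·Kᵀ·(x' − x̄) = [17]
z = y + H·x̄ = [17] + [-15] = [2]

z = [2]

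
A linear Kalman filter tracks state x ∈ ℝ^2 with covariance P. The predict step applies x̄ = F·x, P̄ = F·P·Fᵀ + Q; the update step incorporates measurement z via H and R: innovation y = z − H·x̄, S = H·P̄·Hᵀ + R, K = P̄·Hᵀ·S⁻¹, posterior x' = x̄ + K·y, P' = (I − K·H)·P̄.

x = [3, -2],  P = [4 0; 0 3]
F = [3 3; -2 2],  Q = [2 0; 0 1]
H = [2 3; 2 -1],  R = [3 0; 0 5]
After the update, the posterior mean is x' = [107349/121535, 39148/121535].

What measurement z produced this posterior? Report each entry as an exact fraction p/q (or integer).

z = [3, 1]

x̄ = F·x = [3, -10]
P̄ = F·P·Fᵀ + Q = [65 -6; -6 29]
S = H·P̄·Hᵀ + R = [452 149; 149 318]
K = P̄·Hᵀ·S⁻¹ = [15352/121535 44784/121535; 29959/121535 -29707/121535]
x' − x̄ = [-257256/121535, 1254498/121535] = K·y
y = (KᵀK)⁻¹·Kᵀ·(x' − x̄) = [27, -15]
z = y + H·x̄ = [27, -15] + [-24, 16] = [3, 1]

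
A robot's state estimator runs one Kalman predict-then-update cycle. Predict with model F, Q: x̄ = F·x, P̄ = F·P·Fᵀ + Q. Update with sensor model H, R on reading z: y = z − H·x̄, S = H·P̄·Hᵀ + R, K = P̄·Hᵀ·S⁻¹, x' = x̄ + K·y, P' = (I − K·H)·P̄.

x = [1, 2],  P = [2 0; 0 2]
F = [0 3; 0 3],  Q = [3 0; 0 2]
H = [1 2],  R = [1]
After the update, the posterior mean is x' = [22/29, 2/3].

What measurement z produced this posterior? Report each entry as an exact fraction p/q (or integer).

z = [2]

x̄ = F·x = [6, 6]
P̄ = F·P·Fᵀ + Q = [21 18; 18 20]
S = H·P̄·Hᵀ + R = [174]
K = P̄·Hᵀ·S⁻¹ = [19/58; 1/3]
x' − x̄ = [-152/29, -16/3] = K·y
y = (KᵀK)⁻¹·Kᵀ·(x' − x̄) = [-16]
z = y + H·x̄ = [-16] + [18] = [2]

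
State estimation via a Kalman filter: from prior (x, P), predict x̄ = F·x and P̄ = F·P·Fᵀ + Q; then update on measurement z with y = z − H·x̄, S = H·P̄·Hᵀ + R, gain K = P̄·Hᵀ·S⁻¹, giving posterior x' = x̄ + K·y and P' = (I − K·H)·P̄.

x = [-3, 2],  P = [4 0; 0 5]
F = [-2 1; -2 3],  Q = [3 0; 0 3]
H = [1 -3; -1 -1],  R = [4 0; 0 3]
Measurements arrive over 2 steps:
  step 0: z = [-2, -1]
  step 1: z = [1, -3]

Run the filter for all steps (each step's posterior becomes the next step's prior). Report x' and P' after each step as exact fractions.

step 0: x' = [3785/5527, 4685/5527], P' = [18113/11054 3247/11054; 3247/11054 4793/11054]
step 1: x' = [2361623/1372994, 3418511/6864970], P' = [1038876/686497 194646/686497; 194646/686497 1436292/3432485]

step 0: x̄ = F·x = [8, 12]
step 0: P̄ = F·P·Fᵀ + Q = [24 31; 31 64]
step 0: y = z − H·x̄ = [26, 19]
step 0: S = H·P̄·Hᵀ + R = [418 230; 230 153]
step 0: K = P̄·Hᵀ·S⁻¹ = [2093/11054 -3560/5527; -2783/11054 -1340/5527]
step 0: x' = x̄ + K·y = [3785/5527, 4685/5527]
step 0: P' = (I − K·H)·P̄ = [18113/11054 3247/11054; 3247/11054 4793/11054]
step 1: x̄ = F·x = [-2885/5527, 6485/5527]
step 1: P̄ = F·P·Fᵀ + Q = [97419/11054 60855/11054; 60855/11054 109787/11054]
step 1: y = z − H·x̄ = [27867/5527, -12981/5527]
step 1: S = H·P̄·Hᵀ + R = [382294/5527 176826/5527; 176826/5527 181039/5527]
step 1: K = P̄·Hᵀ·S⁻¹ = [227469/1372994 -411174/686497; -1667823/6864970 -803174/3432485]
step 1: x' = x̄ + K·y = [2361623/1372994, 3418511/6864970]
step 1: P' = (I − K·H)·P̄ = [1038876/686497 194646/686497; 194646/686497 1436292/3432485]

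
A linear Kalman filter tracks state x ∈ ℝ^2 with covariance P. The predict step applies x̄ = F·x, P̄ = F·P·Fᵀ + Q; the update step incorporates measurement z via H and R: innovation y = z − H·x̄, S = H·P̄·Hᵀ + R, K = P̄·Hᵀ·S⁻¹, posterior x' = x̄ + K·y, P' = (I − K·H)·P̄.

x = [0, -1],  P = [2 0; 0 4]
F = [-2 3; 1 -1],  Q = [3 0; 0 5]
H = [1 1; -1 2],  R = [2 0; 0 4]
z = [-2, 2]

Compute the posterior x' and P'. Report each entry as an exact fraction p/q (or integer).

x' = [-5490/2771, 194/2771]
P' = [3508/2771 -128/2771; -128/2771 1654/2771]

x̄ = F·x = [-3, 1]
P̄ = F·P·Fᵀ + Q = [47 -16; -16 11]
y = z − H·x̄ = [0, -3]
S = H·P̄·Hᵀ + R = [28 -41; -41 159]
K = P̄·Hᵀ·S⁻¹ = [1690/2771 -941/2771; 763/2771 859/2771]
x' = x̄ + K·y = [-5490/2771, 194/2771]
P' = (I − K·H)·P̄ = [3508/2771 -128/2771; -128/2771 1654/2771]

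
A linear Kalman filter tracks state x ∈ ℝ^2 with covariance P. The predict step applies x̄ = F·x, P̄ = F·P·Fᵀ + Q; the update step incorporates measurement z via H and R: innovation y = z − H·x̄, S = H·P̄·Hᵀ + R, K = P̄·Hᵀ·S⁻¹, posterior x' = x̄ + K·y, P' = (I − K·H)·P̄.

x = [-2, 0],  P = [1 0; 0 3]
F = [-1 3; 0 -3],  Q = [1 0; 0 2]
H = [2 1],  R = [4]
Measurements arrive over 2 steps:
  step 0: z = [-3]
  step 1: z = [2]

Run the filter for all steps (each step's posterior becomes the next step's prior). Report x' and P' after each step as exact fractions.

step 0: x' = [-135/41, 175/41], P' = [228/41 -332/41; -332/41 564/41]
step 1: x' = [8767/5191, -5726/5191], P' = [26565/5191 -35926/5191; -35926/5191 57880/5191]

step 0: x̄ = F·x = [2, 0]
step 0: P̄ = F·P·Fᵀ + Q = [29 -27; -27 29]
step 0: y = z − H·x̄ = [-7]
step 0: S = H·P̄·Hᵀ + R = [41]
step 0: K = P̄·Hᵀ·S⁻¹ = [31/41; -25/41]
step 0: x' = x̄ + K·y = [-135/41, 175/41]
step 0: P' = (I − K·H)·P̄ = [228/41 -332/41; -332/41 564/41]
step 1: x̄ = F·x = [660/41, -525/41]
step 1: P̄ = F·P·Fᵀ + Q = [7337/41 -6072/41; -6072/41 5158/41]
step 1: y = z − H·x̄ = [-713/41]
step 1: S = H·P̄·Hᵀ + R = [10382/41]
step 1: K = P̄·Hᵀ·S⁻¹ = [4301/5191; -3493/5191]
step 1: x' = x̄ + K·y = [8767/5191, -5726/5191]
step 1: P' = (I − K·H)·P̄ = [26565/5191 -35926/5191; -35926/5191 57880/5191]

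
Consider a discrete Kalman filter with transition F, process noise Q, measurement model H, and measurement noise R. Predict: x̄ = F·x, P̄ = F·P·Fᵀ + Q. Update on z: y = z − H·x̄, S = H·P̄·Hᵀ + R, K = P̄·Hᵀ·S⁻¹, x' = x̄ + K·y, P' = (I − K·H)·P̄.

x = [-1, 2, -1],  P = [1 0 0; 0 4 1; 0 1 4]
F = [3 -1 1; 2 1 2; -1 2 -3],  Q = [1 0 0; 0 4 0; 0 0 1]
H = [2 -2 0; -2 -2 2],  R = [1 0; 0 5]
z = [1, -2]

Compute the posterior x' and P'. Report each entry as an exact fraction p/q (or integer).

x' = [20204/83157, -17128/83157, -68446/83157]
P' = [150584/83157 142985/83157 265454/83157; 142985/83157 155996/83157 270791/83157; 265454/83157 270791/83157 583130/83157]

x̄ = F·x = [-6, -2, 8]
P̄ = F·P·Fᵀ + Q = [16 9 -18; 9 32 -17; -18 -17 42]
y = z − H·x̄ = [9, -34]
S = H·P̄·Hᵀ + R = [121 60; 60 717]
K = P̄·Hᵀ·S⁻¹ = [5066/27719 -11246/83157; -8674/27719 -11276/83157; -3558/27719 18754/83157]
x' = x̄ + K·y = [20204/83157, -17128/83157, -68446/83157]
P' = (I − K·H)·P̄ = [150584/83157 142985/83157 265454/83157; 142985/83157 155996/83157 270791/83157; 265454/83157 270791/83157 583130/83157]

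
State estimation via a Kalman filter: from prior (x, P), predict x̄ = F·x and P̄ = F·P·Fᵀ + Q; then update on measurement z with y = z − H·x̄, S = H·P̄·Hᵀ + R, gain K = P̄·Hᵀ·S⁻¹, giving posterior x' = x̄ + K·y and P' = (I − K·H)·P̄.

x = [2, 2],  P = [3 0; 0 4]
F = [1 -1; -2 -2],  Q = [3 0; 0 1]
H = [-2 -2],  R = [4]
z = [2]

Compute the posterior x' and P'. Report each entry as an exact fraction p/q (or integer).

x̄ = F·x = [0, -8]
P̄ = F·P·Fᵀ + Q = [10 2; 2 29]
y = z − H·x̄ = [-14]
S = H·P̄·Hᵀ + R = [176]
K = P̄·Hᵀ·S⁻¹ = [-3/22; -31/88]
x' = x̄ + K·y = [21/11, -135/44]
P' = (I − K·H)·P̄ = [74/11 -71/11; -71/11 315/44]

x' = [21/11, -135/44]
P' = [74/11 -71/11; -71/11 315/44]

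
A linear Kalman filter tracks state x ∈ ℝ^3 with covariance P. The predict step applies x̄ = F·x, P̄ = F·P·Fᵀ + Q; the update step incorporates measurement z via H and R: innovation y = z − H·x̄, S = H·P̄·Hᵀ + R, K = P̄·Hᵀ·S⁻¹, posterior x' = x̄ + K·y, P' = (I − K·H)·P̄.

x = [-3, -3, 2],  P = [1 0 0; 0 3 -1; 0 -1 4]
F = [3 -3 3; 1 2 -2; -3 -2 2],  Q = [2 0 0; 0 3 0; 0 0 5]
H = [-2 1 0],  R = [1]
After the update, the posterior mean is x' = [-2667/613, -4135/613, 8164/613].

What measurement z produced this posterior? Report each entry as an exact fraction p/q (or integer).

z = [2]

x̄ = F·x = [6, -13, 19]
P̄ = F·P·Fᵀ + Q = [92 -51 45; -51 40 -39; 45 -39 50]
S = H·P̄·Hᵀ + R = [613]
K = P̄·Hᵀ·S⁻¹ = [-235/613; 142/613; -129/613]
x' − x̄ = [-6345/613, 3834/613, -3483/613] = K·y
y = (KᵀK)⁻¹·Kᵀ·(x' − x̄) = [27]
z = y + H·x̄ = [27] + [-25] = [2]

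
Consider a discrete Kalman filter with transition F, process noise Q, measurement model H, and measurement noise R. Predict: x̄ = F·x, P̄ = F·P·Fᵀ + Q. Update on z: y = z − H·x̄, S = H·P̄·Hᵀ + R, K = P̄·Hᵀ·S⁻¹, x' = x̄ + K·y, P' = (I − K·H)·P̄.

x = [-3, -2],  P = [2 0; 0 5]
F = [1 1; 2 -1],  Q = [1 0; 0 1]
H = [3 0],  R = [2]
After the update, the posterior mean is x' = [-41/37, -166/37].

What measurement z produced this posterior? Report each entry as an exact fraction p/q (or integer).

x̄ = F·x = [-5, -4]
P̄ = F·P·Fᵀ + Q = [8 -1; -1 14]
S = H·P̄·Hᵀ + R = [74]
K = P̄·Hᵀ·S⁻¹ = [12/37; -3/74]
x' − x̄ = [144/37, -18/37] = K·y
y = (KᵀK)⁻¹·Kᵀ·(x' − x̄) = [12]
z = y + H·x̄ = [12] + [-15] = [-3]

z = [-3]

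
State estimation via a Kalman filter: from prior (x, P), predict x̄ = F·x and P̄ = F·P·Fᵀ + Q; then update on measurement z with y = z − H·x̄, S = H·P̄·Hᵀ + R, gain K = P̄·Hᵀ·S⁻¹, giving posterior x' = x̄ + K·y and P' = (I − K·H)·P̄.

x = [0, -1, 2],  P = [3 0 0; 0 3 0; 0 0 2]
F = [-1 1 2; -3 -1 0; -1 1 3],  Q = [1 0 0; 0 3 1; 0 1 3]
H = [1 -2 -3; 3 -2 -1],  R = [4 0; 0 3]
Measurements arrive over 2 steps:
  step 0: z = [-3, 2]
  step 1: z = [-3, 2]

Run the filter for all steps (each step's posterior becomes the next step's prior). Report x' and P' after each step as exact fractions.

step 0: x' = [10929/14258, -34391/42774, 78757/42774], P' = [18345/14258 26613/14258 -7767/14258; 26613/14258 179807/42774 -83905/42774; -7767/14258 -83905/42774 64547/42774]
step 1: x' = [403027696/471046517, -443829610/471046517, 960017377/471046517], P' = [428345049/471046517 577523942/471046517 -139917073/471046517; 577523942/471046517 1414067711/471046517 -674741152/471046517; -139917073/471046517 -674741152/471046517 586301849/471046517]

step 0: x̄ = F·x = [3, 1, 5]
step 0: P̄ = F·P·Fᵀ + Q = [15 6 18; 6 33 7; 18 7 27]
step 0: y = z − H·x̄ = [11, 0]
step 0: S = H·P̄·Hᵀ + R = [346 86; 86 145]
step 0: K = P̄·Hᵀ·S⁻¹ = [-2895/14258 1596/7129; -7015/42774 -6032/21387; -12283/42774 5560/21387]
step 0: x' = x̄ + K·y = [10929/14258, -34391/42774, 78757/42774]
step 0: P' = (I − K·H)·P̄ = [18345/14258 26613/14258 -7767/14258; 26613/14258 179807/42774 -83905/42774; -7767/14258 -83905/42774 64547/42774]
step 1: x̄ = F·x = [15056/7129, -31985/21387, 169093/42774]
step 1: P̄ = F·P·Fᵀ + Q = [22285/7129 22206/7129 26571/7129; 22206/7129 641239/21387 164909/21387; 26571/7129 164909/21387 420785/42774]
step 1: y = z − H·x̄ = [160681/42774, -144307/42774]
step 1: S = H·P̄·Hᵀ + R = [11690099/42774 6771793/42774; 6771793/42774 5646293/42774]
step 1: K = P̄·Hᵀ·S⁻¹ = [-76737904/471046517 89968112/471046517; -56597006/471046517 -140274148/471046517; -137335079/471046517 114476412/471046517]
step 1: x' = x̄ + K·y = [403027696/471046517, -443829610/471046517, 960017377/471046517]
step 1: P' = (I − K·H)·P̄ = [428345049/471046517 577523942/471046517 -139917073/471046517; 577523942/471046517 1414067711/471046517 -674741152/471046517; -139917073/471046517 -674741152/471046517 586301849/471046517]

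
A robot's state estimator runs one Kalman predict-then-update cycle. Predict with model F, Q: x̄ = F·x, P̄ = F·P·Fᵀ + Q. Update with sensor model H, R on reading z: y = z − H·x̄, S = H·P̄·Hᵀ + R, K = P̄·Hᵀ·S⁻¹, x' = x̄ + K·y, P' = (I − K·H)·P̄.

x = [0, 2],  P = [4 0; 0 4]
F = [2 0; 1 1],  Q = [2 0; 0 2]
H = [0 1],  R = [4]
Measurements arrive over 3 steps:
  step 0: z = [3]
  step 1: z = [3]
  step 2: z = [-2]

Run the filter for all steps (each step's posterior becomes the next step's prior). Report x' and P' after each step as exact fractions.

step 0: x̄ = F·x = [0, 2]
step 0: P̄ = F·P·Fᵀ + Q = [18 8; 8 10]
step 0: y = z − H·x̄ = [1]
step 0: S = H·P̄·Hᵀ + R = [14]
step 0: K = P̄·Hᵀ·S⁻¹ = [4/7; 5/7]
step 0: x' = x̄ + K·y = [4/7, 19/7]
step 0: P' = (I − K·H)·P̄ = [94/7 16/7; 16/7 20/7]
step 1: x̄ = F·x = [8/7, 23/7]
step 1: P̄ = F·P·Fᵀ + Q = [390/7 220/7; 220/7 160/7]
step 1: y = z − H·x̄ = [-2/7]
step 1: S = H·P̄·Hᵀ + R = [188/7]
step 1: K = P̄·Hᵀ·S⁻¹ = [55/47; 40/47]
step 1: x' = x̄ + K·y = [38/47, 143/47]
step 1: P' = (I − K·H)·P̄ = [890/47 220/47; 220/47 160/47]
step 2: x̄ = F·x = [76/47, 181/47]
step 2: P̄ = F·P·Fᵀ + Q = [3654/47 2220/47; 2220/47 1584/47]
step 2: y = z − H·x̄ = [-275/47]
step 2: S = H·P̄·Hᵀ + R = [1772/47]
step 2: K = P̄·Hᵀ·S⁻¹ = [555/443; 396/443]
step 2: x' = x̄ + K·y = [-2531/443, -611/443]
step 2: P' = (I − K·H)·P̄ = [8226/443 2220/443; 2220/443 1584/443]

step 0: x' = [4/7, 19/7], P' = [94/7 16/7; 16/7 20/7]
step 1: x' = [38/47, 143/47], P' = [890/47 220/47; 220/47 160/47]
step 2: x' = [-2531/443, -611/443], P' = [8226/443 2220/443; 2220/443 1584/443]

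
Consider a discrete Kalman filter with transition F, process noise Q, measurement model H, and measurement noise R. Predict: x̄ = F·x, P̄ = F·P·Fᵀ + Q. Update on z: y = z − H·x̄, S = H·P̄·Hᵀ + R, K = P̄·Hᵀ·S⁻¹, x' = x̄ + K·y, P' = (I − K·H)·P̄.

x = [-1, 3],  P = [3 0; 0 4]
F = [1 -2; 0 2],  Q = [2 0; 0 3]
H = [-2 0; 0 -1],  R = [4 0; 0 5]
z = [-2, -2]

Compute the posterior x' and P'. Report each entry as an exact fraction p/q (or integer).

x' = [9/17, 43/34]
P' = [31/34 -5/17; -5/17 405/136]

x̄ = F·x = [-7, 6]
P̄ = F·P·Fᵀ + Q = [21 -16; -16 19]
y = z − H·x̄ = [-16, 4]
S = H·P̄·Hᵀ + R = [88 -32; -32 24]
K = P̄·Hᵀ·S⁻¹ = [-31/68 1/17; 5/34 -81/136]
x' = x̄ + K·y = [9/17, 43/34]
P' = (I − K·H)·P̄ = [31/34 -5/17; -5/17 405/136]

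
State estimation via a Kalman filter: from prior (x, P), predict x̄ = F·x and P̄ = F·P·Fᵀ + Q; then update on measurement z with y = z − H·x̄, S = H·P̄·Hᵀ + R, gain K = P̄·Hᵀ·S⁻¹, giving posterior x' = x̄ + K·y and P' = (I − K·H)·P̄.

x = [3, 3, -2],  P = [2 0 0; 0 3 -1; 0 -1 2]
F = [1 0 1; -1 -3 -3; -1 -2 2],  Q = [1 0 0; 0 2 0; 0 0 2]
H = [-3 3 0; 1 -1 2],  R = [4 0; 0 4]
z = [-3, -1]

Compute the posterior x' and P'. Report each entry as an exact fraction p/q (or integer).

x' = [271/190, 29/95, -134/95]
P' = [401/190 194/95 11/95; 194/95 2063/855 94/285; 11/95 94/285 102/95]

x̄ = F·x = [1, -6, -13]
P̄ = F·P·Fᵀ + Q = [5 -5 4; -5 31 8; 4 8 32]
y = z − H·x̄ = [18, 18]
S = H·P̄·Hᵀ + R = [418 -114; -114 162]
K = P̄·Hᵀ·S⁻¹ = [-39/760 3/40; 317/1140 13/180; 61/380 29/60]
x' = x̄ + K·y = [271/190, 29/95, -134/95]
P' = (I − K·H)·P̄ = [401/190 194/95 11/95; 194/95 2063/855 94/285; 11/95 94/285 102/95]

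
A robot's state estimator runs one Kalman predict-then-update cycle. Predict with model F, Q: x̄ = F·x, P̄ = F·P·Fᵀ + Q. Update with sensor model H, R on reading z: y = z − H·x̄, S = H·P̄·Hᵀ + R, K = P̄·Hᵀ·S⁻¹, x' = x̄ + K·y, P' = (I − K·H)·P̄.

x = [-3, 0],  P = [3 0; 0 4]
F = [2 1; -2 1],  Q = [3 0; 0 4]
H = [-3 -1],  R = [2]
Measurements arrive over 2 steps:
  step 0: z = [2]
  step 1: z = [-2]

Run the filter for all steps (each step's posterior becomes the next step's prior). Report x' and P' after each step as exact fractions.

step 0: x' = [-76/29, 166/29], P' = [354/145 -964/145; -964/145 2884/145]
step 1: x' = [-6064/5149, 29094/5149], P' = [39854/25745 -111352/25745; -111352/25745 360336/25745]

step 0: x̄ = F·x = [-6, 6]
step 0: P̄ = F·P·Fᵀ + Q = [19 -8; -8 20]
step 0: y = z − H·x̄ = [-10]
step 0: S = H·P̄·Hᵀ + R = [145]
step 0: K = P̄·Hᵀ·S⁻¹ = [-49/145; 4/145]
step 0: x' = x̄ + K·y = [-76/29, 166/29]
step 0: P' = (I − K·H)·P̄ = [354/145 -964/145; -964/145 2884/145]
step 1: x̄ = F·x = [14/29, 318/29]
step 1: P̄ = F·P·Fᵀ + Q = [879/145 1468/145; 1468/145 8736/145]
step 1: y = z − H·x̄ = [302/29]
step 1: S = H·P̄·Hᵀ + R = [5149/29]
step 1: K = P̄·Hᵀ·S⁻¹ = [-821/5149; -2628/5149]
step 1: x' = x̄ + K·y = [-6064/5149, 29094/5149]
step 1: P' = (I − K·H)·P̄ = [39854/25745 -111352/25745; -111352/25745 360336/25745]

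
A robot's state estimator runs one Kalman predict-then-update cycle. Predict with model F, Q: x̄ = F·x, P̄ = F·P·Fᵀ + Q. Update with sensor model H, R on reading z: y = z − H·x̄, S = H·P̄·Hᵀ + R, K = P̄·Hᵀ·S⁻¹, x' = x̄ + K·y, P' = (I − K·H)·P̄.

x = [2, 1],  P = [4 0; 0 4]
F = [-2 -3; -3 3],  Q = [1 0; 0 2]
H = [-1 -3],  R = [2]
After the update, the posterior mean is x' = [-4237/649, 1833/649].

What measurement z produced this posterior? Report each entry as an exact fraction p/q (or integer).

x̄ = F·x = [-7, -3]
P̄ = F·P·Fᵀ + Q = [53 -12; -12 74]
S = H·P̄·Hᵀ + R = [649]
K = P̄·Hᵀ·S⁻¹ = [-17/649; -210/649]
x' − x̄ = [306/649, 3780/649] = K·y
y = (KᵀK)⁻¹·Kᵀ·(x' − x̄) = [-18]
z = y + H·x̄ = [-18] + [16] = [-2]

z = [-2]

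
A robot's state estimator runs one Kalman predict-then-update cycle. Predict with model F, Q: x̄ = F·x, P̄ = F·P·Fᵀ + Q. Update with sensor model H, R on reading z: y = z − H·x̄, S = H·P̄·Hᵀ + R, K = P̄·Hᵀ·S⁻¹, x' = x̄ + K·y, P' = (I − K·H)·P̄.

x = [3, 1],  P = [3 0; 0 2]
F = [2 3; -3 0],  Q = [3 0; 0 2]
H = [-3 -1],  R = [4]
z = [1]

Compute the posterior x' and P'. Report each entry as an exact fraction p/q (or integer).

x' = [153/74, -1523/222]
P' = [255/74 -657/74; -657/74 5813/222]

x̄ = F·x = [9, -9]
P̄ = F·P·Fᵀ + Q = [33 -18; -18 29]
y = z − H·x̄ = [19]
S = H·P̄·Hᵀ + R = [222]
K = P̄·Hᵀ·S⁻¹ = [-27/74; 25/222]
x' = x̄ + K·y = [153/74, -1523/222]
P' = (I − K·H)·P̄ = [255/74 -657/74; -657/74 5813/222]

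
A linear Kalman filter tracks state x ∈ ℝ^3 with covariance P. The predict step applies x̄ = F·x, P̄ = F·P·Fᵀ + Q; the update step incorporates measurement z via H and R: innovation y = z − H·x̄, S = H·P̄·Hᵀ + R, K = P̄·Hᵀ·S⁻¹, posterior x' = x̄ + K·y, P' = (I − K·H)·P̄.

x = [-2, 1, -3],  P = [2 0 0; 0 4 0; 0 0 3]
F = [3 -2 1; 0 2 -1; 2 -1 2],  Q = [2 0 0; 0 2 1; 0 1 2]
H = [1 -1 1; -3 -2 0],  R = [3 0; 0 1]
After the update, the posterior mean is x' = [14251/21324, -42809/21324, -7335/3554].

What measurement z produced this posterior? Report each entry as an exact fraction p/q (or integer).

z = [1, 2]

x̄ = F·x = [-11, 5, -11]
P̄ = F·P·Fᵀ + Q = [39 -19 26; -19 21 -13; 26 -13 26]
S = H·P̄·Hᵀ + R = [205 -146; -146 208]
K = P̄·Hᵀ·S⁻¹ = [2969/10662 -3931/21324; -4417/10662 -4663/21324; 494/1777 -195/3554]
x' − x̄ = [248815/21324, -149429/21324, 31759/3554] = K·y
y = (KᵀK)⁻¹·Kᵀ·(x' − x̄) = [28, -21]
z = y + H·x̄ = [28, -21] + [-27, 23] = [1, 2]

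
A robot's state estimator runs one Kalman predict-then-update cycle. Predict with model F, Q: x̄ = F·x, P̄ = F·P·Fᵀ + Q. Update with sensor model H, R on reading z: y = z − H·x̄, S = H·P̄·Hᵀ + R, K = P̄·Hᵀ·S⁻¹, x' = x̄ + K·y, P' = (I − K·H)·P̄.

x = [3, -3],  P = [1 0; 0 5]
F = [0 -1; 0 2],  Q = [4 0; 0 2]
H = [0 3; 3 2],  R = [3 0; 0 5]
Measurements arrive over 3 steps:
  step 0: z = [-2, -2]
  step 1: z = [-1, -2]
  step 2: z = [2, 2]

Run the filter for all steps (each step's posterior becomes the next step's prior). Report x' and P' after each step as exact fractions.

step 0: x̄ = F·x = [3, -6]
step 0: P̄ = F·P·Fᵀ + Q = [9 -10; -10 22]
step 0: y = z − H·x̄ = [16, 1]
step 0: S = H·P̄·Hᵀ + R = [201 42; 42 54]
step 0: K = P̄·Hᵀ·S⁻¹ = [-319/1515 889/3030; 496/1515 7/1515]
step 0: x' = x̄ + K·y = [-229/3030, -1147/1515]
step 0: P' = (I − K·H)·P̄ = [1907/3030 -319/1515; -319/1515 496/1515]
step 1: x̄ = F·x = [1147/1515, -2294/1515]
step 1: P̄ = F·P·Fᵀ + Q = [6556/1515 -992/1515; -992/1515 5014/1515]
step 1: y = z − H·x̄ = [1789/505, -1883/1515]
step 1: S = H·P̄·Hᵀ + R = [16557/505 7052/505; 7052/505 74731/1515]
step 1: K = P̄·Hᵀ·S⁻¹ = [-10096/55249 15932/55249; 214502/718237 7052/718237]
step 1: x' = x̄ + K·y = [-13739/55249, -336424/718237]
step 1: P' = (I − K·H)·P̄ = [33284/55249 -10096/55249; -10096/55249 214502/718237]
step 2: x̄ = F·x = [336424/718237, -672848/718237]
step 2: P̄ = F·P·Fᵀ + Q = [3087450/718237 -429004/718237; -429004/718237 2294482/718237]
step 2: y = z − H·x̄ = [3455018/718237, 1772898/718237]
step 2: S = H·P̄·Hᵀ + R = [22805049/718237 9905856/718237; 9905856/718237 35408115/718237]
step 2: K = P̄·Hᵀ·S⁻¹ = [-59786612/329212509 94866730/329212509; 97934798/329212509 3301952/329212509]
step 2: x' = x̄ + K·y = [100774820/329212509, 170849644/329212509]
step 2: P' = (I − K·H)·P̄ = [197968958/329212509 -59786612/329212509; -59786612/329212509 97934798/329212509]

step 0: x' = [-229/3030, -1147/1515], P' = [1907/3030 -319/1515; -319/1515 496/1515]
step 1: x' = [-13739/55249, -336424/718237], P' = [33284/55249 -10096/55249; -10096/55249 214502/718237]
step 2: x' = [100774820/329212509, 170849644/329212509], P' = [197968958/329212509 -59786612/329212509; -59786612/329212509 97934798/329212509]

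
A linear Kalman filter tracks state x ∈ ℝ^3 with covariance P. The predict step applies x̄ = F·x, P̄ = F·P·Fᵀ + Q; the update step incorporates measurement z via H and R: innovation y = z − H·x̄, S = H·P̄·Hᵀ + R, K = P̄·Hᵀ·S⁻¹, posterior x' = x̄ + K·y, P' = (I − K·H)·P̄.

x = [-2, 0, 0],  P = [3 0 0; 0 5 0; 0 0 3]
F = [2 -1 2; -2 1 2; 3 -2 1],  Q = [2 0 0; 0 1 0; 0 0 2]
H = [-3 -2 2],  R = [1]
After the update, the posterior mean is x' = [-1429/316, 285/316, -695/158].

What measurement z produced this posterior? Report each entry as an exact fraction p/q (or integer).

z = [3]

x̄ = F·x = [-4, 4, -6]
P̄ = F·P·Fᵀ + Q = [31 -5 34; -5 30 -22; 34 -22 52]
S = H·P̄·Hᵀ + R = [316]
K = P̄·Hᵀ·S⁻¹ = [-15/316; -89/316; 23/158]
x' − x̄ = [-165/316, -979/316, 253/158] = K·y
y = (KᵀK)⁻¹·Kᵀ·(x' − x̄) = [11]
z = y + H·x̄ = [11] + [-8] = [3]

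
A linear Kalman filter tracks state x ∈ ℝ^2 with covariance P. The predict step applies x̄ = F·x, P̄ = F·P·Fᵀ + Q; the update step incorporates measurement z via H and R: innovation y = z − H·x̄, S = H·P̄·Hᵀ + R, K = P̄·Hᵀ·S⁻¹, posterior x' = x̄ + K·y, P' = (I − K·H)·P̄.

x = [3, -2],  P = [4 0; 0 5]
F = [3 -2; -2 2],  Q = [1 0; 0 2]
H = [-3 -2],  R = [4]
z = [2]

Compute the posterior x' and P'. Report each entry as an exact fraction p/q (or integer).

x' = [30/47, -78/47]
P' = [1148/141 -1556/141; -1556/141 2222/141]

x̄ = F·x = [13, -10]
P̄ = F·P·Fᵀ + Q = [57 -44; -44 38]
y = z − H·x̄ = [21]
S = H·P̄·Hᵀ + R = [141]
K = P̄·Hᵀ·S⁻¹ = [-83/141; 56/141]
x' = x̄ + K·y = [30/47, -78/47]
P' = (I − K·H)·P̄ = [1148/141 -1556/141; -1556/141 2222/141]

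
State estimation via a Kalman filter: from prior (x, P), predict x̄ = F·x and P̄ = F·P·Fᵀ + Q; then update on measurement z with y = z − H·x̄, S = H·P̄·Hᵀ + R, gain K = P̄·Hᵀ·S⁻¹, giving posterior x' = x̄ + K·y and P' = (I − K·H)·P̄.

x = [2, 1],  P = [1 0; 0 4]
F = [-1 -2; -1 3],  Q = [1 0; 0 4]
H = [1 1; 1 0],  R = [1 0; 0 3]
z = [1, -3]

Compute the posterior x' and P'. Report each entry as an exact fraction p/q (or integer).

x' = [-909/269, 1089/269]
P' = [681/269 -696/269; -696/269 959/269]

x̄ = F·x = [-4, 1]
P̄ = F·P·Fᵀ + Q = [18 -23; -23 41]
y = z − H·x̄ = [4, 1]
S = H·P̄·Hᵀ + R = [14 -5; -5 21]
K = P̄·Hᵀ·S⁻¹ = [-15/269 227/269; 263/269 -232/269]
x' = x̄ + K·y = [-909/269, 1089/269]
P' = (I − K·H)·P̄ = [681/269 -696/269; -696/269 959/269]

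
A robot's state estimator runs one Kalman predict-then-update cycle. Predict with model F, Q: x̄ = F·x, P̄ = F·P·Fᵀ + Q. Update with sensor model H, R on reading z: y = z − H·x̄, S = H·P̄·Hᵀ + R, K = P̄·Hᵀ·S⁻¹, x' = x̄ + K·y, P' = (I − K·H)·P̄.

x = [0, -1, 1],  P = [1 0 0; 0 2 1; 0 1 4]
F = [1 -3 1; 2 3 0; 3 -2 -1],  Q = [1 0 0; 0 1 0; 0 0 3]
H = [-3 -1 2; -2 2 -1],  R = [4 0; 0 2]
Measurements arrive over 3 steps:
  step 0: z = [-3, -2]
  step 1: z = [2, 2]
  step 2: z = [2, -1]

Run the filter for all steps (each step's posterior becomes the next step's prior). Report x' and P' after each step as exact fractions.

step 0: x̄ = F·x = [4, -3, 1]
step 0: P̄ = F·P·Fᵀ + Q = [18 -13 12; -13 23 -9; 12 -9 28]
step 0: y = z − H·x̄ = [4, 13]
step 0: S = H·P̄·Hᵀ + R = [115 1; 1 382]
step 0: K = P̄·Hᵀ·S⁻¹ = [-2140/14643 -2831/14643; -845/43929 9317/43929; 3716/14643 -2693/14643]
step 0: x' = x̄ + K·y = [4403/4881, -4682/14643, -1834/4881]
step 0: P' = (I − K·H)·P̄ = [5900/4881 34672/14643 13202/4881; 34672/14643 254000/43929 93778/14643; 13202/4881 93778/14643 37910/4881]
step 1: x̄ = F·x = [2417/1627, 4124/4881, 54493/14643]
step 1: P̄ = F·P·Fᵀ + Q = [24065/1627 -52230/1627 26552/1627; -52230/1627 421169/4881 -588986/14643; 26552/1627 -588986/14643 1131113/43929]
step 1: y = z − H·x̄ = [-2069/14643, 102541/14643]
step 1: S = H·P̄·Hᵀ + R = [4342208/43929 -9855592/43929; -9855592/43929 40197203/43929]
step 1: K = P̄·Hᵀ·S⁻¹ = [-266413861/1762205440 -34670203/220275680; -100967589/1762205440 63587013/220275680; 21912733/110137840 -1417231/13767230]
step 1: x' = x̄ + K·y = [142641903/352441088, 1013086319/352441088, 65475785/22027568]
step 1: P' = (I − K·H)·P̄ = [952087773/1762205440 1496504157/1762205440 102722251/110137840; 1496504157/1762205440 4035481053/1762205440 253785099/110137840; 102722251/110137840 253785099/110137840 20300087/6883615]
step 2: x̄ = F·x = [-924502247/176220544, 3324542763/352441088, -2645859489/352441088]
step 2: P̄ = F·P·Fᵀ + Q = [3543790637/440551360 -11717934809/881102720 6379227627/881102720; -11717934809/881102720 59847935893/1762205440 -26486635679/1762205440; 6379227627/881102720 -26486635679/1762205440 23617013117/1762205440]
step 2: y = z − H·x̄ = [3774130435/352441088, -13345395091/352441088]
step 2: S = H·P̄·Hᵀ + R = [101171135013/1762205440 -133327077909/1762205440; -133327077909/1762205440 667701138437/1762205440]
step 2: K = P̄·Hᵀ·S⁻¹ = [-4221230347591/28246407139335 -1521607851439/9415469046445; -1502106053062/28246407139335 2622339616307/9415469046445; 1901634248292/9415469046445 -1060126687611/9415469046445]
step 2: x' = x̄ + K·y = [-20541968747156/28246407139335, -47529164541752/28246407139335, -10178106516693/9415469046445]
step 2: P' = (I − K·H)·P̄ = [14704838584372/28246407139335 22596551494324/28246407139335 8304357642846/9415469046445; 22596551494324/28246407139335 61211837214568/28246407139335 20498844580882/9415469046445; 8304357642846/9415469046445 20498844580882/9415469046445 26509227251294/9415469046445]

step 0: x' = [4403/4881, -4682/14643, -1834/4881], P' = [5900/4881 34672/14643 13202/4881; 34672/14643 254000/43929 93778/14643; 13202/4881 93778/14643 37910/4881]
step 1: x' = [142641903/352441088, 1013086319/352441088, 65475785/22027568], P' = [952087773/1762205440 1496504157/1762205440 102722251/110137840; 1496504157/1762205440 4035481053/1762205440 253785099/110137840; 102722251/110137840 253785099/110137840 20300087/6883615]
step 2: x' = [-20541968747156/28246407139335, -47529164541752/28246407139335, -10178106516693/9415469046445], P' = [14704838584372/28246407139335 22596551494324/28246407139335 8304357642846/9415469046445; 22596551494324/28246407139335 61211837214568/28246407139335 20498844580882/9415469046445; 8304357642846/9415469046445 20498844580882/9415469046445 26509227251294/9415469046445]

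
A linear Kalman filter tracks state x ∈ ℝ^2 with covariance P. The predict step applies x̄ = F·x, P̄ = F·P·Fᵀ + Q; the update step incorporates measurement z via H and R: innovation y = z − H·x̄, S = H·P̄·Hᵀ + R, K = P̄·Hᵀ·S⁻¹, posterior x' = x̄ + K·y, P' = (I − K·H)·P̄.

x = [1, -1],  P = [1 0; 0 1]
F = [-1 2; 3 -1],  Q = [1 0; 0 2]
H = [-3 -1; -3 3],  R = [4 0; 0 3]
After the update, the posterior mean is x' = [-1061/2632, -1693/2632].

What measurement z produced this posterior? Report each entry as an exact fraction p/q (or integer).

x̄ = F·x = [-3, 4]
P̄ = F·P·Fᵀ + Q = [6 -5; -5 12]
S = H·P̄·Hᵀ + R = [40 48; 48 255]
K = P̄·Hᵀ·S⁻¹ = [-577/2632 -29/329; -561/2632 79/329]
x' − x̄ = [6835/2632, -12221/2632] = K·y
y = (KᵀK)⁻¹·Kᵀ·(x' − x̄) = [-3, -22]
z = y + H·x̄ = [-3, -22] + [5, 21] = [2, -1]

z = [2, -1]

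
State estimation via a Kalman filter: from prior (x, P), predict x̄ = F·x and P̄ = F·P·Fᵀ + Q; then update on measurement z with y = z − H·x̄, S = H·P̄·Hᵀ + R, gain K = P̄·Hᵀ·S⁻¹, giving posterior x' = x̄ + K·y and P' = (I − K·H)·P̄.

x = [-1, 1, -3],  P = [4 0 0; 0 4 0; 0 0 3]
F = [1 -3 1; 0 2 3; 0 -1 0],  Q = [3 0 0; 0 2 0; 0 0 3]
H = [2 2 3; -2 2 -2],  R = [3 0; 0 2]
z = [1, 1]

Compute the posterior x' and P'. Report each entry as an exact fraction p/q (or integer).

x̄ = F·x = [-7, -7, -1]
P̄ = F·P·Fᵀ + Q = [46 -15 12; -15 45 -8; 12 -8 7]
y = z − H·x̄ = [32, -1]
S = H·P̄·Hᵀ + R = [358 -182; -182 674]
K = P̄·Hᵀ·S⁻¹ = [4935/26021 -4304/26021; 6127/26021 6905/26021; 4859/104084 -7027/104084]
x' = x̄ + K·y = [-19923/26021, 7012/26021, 58431/104084]
P' = (I − K·H)·P̄ = [84952/26021 17369/26021 -63279/26021; 17369/26021 11293/26021 -12981/26021; -63279/26021 -12981/26021 208219/104084]

x' = [-19923/26021, 7012/26021, 58431/104084]
P' = [84952/26021 17369/26021 -63279/26021; 17369/26021 11293/26021 -12981/26021; -63279/26021 -12981/26021 208219/104084]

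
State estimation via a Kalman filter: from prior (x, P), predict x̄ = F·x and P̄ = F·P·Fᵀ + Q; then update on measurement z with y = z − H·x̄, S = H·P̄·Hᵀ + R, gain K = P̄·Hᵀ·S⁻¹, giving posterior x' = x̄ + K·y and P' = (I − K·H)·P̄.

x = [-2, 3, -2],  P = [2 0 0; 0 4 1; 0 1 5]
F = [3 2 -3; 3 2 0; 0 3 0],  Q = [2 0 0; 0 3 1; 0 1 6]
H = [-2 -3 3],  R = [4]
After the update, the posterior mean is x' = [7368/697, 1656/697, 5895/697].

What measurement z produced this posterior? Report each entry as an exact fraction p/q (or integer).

x̄ = F·x = [6, 0, 9]
P̄ = F·P·Fᵀ + Q = [69 28 15; 28 37 25; 15 25 42]
S = H·P̄·Hᵀ + R = [697]
K = P̄·Hᵀ·S⁻¹ = [-177/697; -92/697; 21/697]
x' − x̄ = [3186/697, 1656/697, -378/697] = K·y
y = (KᵀK)⁻¹·Kᵀ·(x' − x̄) = [-18]
z = y + H·x̄ = [-18] + [15] = [-3]

z = [-3]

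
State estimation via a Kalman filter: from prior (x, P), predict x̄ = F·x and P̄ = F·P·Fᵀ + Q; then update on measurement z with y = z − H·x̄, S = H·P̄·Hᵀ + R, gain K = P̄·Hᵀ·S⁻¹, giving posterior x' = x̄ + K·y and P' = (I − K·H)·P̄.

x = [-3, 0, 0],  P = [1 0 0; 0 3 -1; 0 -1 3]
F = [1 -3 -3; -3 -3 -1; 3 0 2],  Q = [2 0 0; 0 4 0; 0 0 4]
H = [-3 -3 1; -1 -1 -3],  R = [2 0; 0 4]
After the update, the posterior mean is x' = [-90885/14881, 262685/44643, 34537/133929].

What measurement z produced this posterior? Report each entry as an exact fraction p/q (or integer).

x̄ = F·x = [-3, 9, -9]
P̄ = F·P·Fᵀ + Q = [39 21 -9; 21 37 -9; -9 -9 25]
S = H·P̄·Hᵀ + R = [1197 135; 135 239]
K = P̄·Hᵀ·S⁻¹ = [-2262/14881 -777/14881; -6592/44643 -689/14881; 13288/133929 -4383/14881]
x' − x̄ = [-46242/14881, -139102/44643, 1239898/133929] = K·y
y = (KᵀK)⁻¹·Kᵀ·(x' − x̄) = [28, -22]
z = y + H·x̄ = [28, -22] + [-27, 21] = [1, -1]

z = [1, -1]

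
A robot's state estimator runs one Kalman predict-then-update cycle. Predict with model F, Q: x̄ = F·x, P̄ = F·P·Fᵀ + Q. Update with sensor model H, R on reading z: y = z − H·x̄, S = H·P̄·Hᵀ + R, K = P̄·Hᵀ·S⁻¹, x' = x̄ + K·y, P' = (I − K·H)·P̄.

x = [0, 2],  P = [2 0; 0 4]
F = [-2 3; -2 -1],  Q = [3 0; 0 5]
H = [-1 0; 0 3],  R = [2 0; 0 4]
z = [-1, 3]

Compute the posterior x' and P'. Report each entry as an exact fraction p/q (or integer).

x' = [8903/7549, 7041/7549]
P' = [14470/7549 -32/7549; -32/7549 3268/7549]

x̄ = F·x = [6, -2]
P̄ = F·P·Fᵀ + Q = [47 -4; -4 17]
y = z − H·x̄ = [5, 9]
S = H·P̄·Hᵀ + R = [49 12; 12 157]
K = P̄·Hᵀ·S⁻¹ = [-7235/7549 -24/7549; 16/7549 2451/7549]
x' = x̄ + K·y = [8903/7549, 7041/7549]
P' = (I − K·H)·P̄ = [14470/7549 -32/7549; -32/7549 3268/7549]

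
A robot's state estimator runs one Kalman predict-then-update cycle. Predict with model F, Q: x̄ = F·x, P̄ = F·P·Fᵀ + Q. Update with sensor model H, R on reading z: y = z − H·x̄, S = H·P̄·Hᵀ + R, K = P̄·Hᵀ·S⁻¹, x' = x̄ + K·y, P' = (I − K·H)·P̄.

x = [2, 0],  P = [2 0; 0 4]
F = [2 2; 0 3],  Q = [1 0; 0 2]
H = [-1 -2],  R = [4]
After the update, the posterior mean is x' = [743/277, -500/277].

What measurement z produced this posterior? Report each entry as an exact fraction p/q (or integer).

z = [1]

x̄ = F·x = [4, 0]
P̄ = F·P·Fᵀ + Q = [25 24; 24 38]
S = H·P̄·Hᵀ + R = [277]
K = P̄·Hᵀ·S⁻¹ = [-73/277; -100/277]
x' − x̄ = [-365/277, -500/277] = K·y
y = (KᵀK)⁻¹·Kᵀ·(x' − x̄) = [5]
z = y + H·x̄ = [5] + [-4] = [1]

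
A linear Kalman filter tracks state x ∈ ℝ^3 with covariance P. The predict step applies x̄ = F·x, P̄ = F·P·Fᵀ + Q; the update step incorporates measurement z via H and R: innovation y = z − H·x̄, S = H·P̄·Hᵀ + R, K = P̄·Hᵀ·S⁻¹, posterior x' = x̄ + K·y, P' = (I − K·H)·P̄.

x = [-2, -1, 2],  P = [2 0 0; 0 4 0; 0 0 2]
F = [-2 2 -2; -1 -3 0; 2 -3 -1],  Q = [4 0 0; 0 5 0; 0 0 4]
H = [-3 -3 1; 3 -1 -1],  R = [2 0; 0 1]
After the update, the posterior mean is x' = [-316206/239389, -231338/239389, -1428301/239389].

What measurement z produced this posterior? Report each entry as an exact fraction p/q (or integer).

z = [1, 3]

x̄ = F·x = [-2, 5, -3]
P̄ = F·P·Fᵀ + Q = [36 -20 -28; -20 43 32; -28 32 50]
S = H·P̄·Hᵀ + R = [379 -229; -229 770]
K = P̄·Hᵀ·S⁻¹ = [-22796/239389 41720/239389; -59405/239389 -59638/239389; -8754/239389 -54212/239389]
x' − x̄ = [162572/239389, -1428283/239389, -710134/239389] = K·y
y = (KᵀK)⁻¹·Kᵀ·(x' − x̄) = [13, 11]
z = y + H·x̄ = [13, 11] + [-12, -8] = [1, 3]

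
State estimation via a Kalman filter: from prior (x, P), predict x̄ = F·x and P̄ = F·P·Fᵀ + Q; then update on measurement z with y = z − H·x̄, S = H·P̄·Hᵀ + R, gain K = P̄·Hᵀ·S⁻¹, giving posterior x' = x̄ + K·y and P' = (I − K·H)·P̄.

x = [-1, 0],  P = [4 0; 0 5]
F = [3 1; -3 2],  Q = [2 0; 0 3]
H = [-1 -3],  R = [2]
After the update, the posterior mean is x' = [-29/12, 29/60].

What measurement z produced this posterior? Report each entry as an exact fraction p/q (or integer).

z = [1]

x̄ = F·x = [-3, 3]
P̄ = F·P·Fᵀ + Q = [43 -26; -26 59]
S = H·P̄·Hᵀ + R = [420]
K = P̄·Hᵀ·S⁻¹ = [1/12; -151/420]
x' − x̄ = [7/12, -151/60] = K·y
y = (KᵀK)⁻¹·Kᵀ·(x' − x̄) = [7]
z = y + H·x̄ = [7] + [-6] = [1]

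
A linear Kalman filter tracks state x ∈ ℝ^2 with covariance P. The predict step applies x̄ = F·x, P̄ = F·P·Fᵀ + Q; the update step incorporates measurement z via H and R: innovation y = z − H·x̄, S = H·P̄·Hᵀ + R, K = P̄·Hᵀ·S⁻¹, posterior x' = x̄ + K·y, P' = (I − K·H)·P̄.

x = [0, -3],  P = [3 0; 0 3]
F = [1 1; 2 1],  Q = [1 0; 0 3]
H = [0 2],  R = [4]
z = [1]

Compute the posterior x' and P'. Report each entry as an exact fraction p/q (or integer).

x̄ = F·x = [-3, -3]
P̄ = F·P·Fᵀ + Q = [7 9; 9 18]
y = z − H·x̄ = [7]
S = H·P̄·Hᵀ + R = [76]
K = P̄·Hᵀ·S⁻¹ = [9/38; 9/19]
x' = x̄ + K·y = [-51/38, 6/19]
P' = (I − K·H)·P̄ = [52/19 9/19; 9/19 18/19]

x' = [-51/38, 6/19]
P' = [52/19 9/19; 9/19 18/19]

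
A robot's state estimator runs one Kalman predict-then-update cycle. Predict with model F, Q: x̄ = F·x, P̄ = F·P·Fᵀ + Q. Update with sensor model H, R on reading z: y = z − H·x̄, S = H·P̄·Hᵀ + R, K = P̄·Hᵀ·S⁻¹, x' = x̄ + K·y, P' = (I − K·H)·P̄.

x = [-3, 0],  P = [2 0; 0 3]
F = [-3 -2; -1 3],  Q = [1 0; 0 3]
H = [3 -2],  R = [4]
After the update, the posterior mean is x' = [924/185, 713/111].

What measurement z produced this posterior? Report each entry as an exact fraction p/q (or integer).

x̄ = F·x = [9, 3]
P̄ = F·P·Fᵀ + Q = [31 -12; -12 32]
S = H·P̄·Hᵀ + R = [555]
K = P̄·Hᵀ·S⁻¹ = [39/185; -20/111]
x' − x̄ = [-741/185, 380/111] = K·y
y = (KᵀK)⁻¹·Kᵀ·(x' − x̄) = [-19]
z = y + H·x̄ = [-19] + [21] = [2]

z = [2]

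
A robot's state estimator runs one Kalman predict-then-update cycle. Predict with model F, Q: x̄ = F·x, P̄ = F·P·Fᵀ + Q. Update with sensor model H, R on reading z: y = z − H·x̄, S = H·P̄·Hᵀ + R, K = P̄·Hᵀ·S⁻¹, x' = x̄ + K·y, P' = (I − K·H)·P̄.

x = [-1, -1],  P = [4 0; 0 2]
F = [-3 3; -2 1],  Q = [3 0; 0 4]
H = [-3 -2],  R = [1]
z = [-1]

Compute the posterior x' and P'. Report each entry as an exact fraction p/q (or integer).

x' = [-231/962, 414/481]
P' = [1473/962 -1047/481; -1047/481 1604/481]

x̄ = F·x = [0, 1]
P̄ = F·P·Fᵀ + Q = [57 30; 30 22]
y = z − H·x̄ = [1]
S = H·P̄·Hᵀ + R = [962]
K = P̄·Hᵀ·S⁻¹ = [-231/962; -67/481]
x' = x̄ + K·y = [-231/962, 414/481]
P' = (I − K·H)·P̄ = [1473/962 -1047/481; -1047/481 1604/481]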